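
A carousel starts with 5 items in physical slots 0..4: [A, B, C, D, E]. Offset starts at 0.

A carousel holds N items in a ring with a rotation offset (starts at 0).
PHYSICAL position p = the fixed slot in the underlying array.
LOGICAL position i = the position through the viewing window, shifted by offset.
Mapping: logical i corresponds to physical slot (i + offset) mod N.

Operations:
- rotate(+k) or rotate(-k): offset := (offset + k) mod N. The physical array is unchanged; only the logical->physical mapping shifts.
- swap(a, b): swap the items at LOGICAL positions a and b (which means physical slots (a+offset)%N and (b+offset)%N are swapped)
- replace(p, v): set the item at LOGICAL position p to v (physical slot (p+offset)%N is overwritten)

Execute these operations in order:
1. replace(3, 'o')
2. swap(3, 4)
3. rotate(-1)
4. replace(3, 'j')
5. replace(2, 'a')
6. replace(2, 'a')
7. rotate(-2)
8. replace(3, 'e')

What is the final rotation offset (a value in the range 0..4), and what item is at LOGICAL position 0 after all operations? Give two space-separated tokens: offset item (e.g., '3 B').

After op 1 (replace(3, 'o')): offset=0, physical=[A,B,C,o,E], logical=[A,B,C,o,E]
After op 2 (swap(3, 4)): offset=0, physical=[A,B,C,E,o], logical=[A,B,C,E,o]
After op 3 (rotate(-1)): offset=4, physical=[A,B,C,E,o], logical=[o,A,B,C,E]
After op 4 (replace(3, 'j')): offset=4, physical=[A,B,j,E,o], logical=[o,A,B,j,E]
After op 5 (replace(2, 'a')): offset=4, physical=[A,a,j,E,o], logical=[o,A,a,j,E]
After op 6 (replace(2, 'a')): offset=4, physical=[A,a,j,E,o], logical=[o,A,a,j,E]
After op 7 (rotate(-2)): offset=2, physical=[A,a,j,E,o], logical=[j,E,o,A,a]
After op 8 (replace(3, 'e')): offset=2, physical=[e,a,j,E,o], logical=[j,E,o,e,a]

Answer: 2 j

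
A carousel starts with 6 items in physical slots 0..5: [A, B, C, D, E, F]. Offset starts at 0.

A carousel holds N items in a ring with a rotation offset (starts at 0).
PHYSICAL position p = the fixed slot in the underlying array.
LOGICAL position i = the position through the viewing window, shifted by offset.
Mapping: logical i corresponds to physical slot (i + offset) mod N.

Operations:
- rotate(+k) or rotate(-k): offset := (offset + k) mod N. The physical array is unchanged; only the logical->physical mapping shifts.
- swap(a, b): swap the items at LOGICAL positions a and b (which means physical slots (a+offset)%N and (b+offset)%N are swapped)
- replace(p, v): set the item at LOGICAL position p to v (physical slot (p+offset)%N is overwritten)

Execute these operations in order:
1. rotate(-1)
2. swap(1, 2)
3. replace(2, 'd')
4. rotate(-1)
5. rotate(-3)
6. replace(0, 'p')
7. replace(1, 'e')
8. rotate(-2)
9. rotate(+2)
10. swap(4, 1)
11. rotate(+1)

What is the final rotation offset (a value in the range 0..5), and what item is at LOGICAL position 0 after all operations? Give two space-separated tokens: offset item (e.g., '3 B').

After op 1 (rotate(-1)): offset=5, physical=[A,B,C,D,E,F], logical=[F,A,B,C,D,E]
After op 2 (swap(1, 2)): offset=5, physical=[B,A,C,D,E,F], logical=[F,B,A,C,D,E]
After op 3 (replace(2, 'd')): offset=5, physical=[B,d,C,D,E,F], logical=[F,B,d,C,D,E]
After op 4 (rotate(-1)): offset=4, physical=[B,d,C,D,E,F], logical=[E,F,B,d,C,D]
After op 5 (rotate(-3)): offset=1, physical=[B,d,C,D,E,F], logical=[d,C,D,E,F,B]
After op 6 (replace(0, 'p')): offset=1, physical=[B,p,C,D,E,F], logical=[p,C,D,E,F,B]
After op 7 (replace(1, 'e')): offset=1, physical=[B,p,e,D,E,F], logical=[p,e,D,E,F,B]
After op 8 (rotate(-2)): offset=5, physical=[B,p,e,D,E,F], logical=[F,B,p,e,D,E]
After op 9 (rotate(+2)): offset=1, physical=[B,p,e,D,E,F], logical=[p,e,D,E,F,B]
After op 10 (swap(4, 1)): offset=1, physical=[B,p,F,D,E,e], logical=[p,F,D,E,e,B]
After op 11 (rotate(+1)): offset=2, physical=[B,p,F,D,E,e], logical=[F,D,E,e,B,p]

Answer: 2 F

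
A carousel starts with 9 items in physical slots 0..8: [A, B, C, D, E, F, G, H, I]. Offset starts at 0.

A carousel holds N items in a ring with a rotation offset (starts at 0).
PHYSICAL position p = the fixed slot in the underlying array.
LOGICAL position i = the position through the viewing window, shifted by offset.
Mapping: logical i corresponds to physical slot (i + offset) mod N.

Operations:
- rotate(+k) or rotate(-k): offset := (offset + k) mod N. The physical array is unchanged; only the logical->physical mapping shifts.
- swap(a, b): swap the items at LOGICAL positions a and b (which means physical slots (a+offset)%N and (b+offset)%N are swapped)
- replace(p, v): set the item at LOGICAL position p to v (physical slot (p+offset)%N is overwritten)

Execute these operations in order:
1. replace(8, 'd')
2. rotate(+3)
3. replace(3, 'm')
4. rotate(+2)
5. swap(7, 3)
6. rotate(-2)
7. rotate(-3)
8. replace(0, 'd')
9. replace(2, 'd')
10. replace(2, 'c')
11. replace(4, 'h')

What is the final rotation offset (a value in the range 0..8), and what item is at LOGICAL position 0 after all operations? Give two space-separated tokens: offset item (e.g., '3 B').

After op 1 (replace(8, 'd')): offset=0, physical=[A,B,C,D,E,F,G,H,d], logical=[A,B,C,D,E,F,G,H,d]
After op 2 (rotate(+3)): offset=3, physical=[A,B,C,D,E,F,G,H,d], logical=[D,E,F,G,H,d,A,B,C]
After op 3 (replace(3, 'm')): offset=3, physical=[A,B,C,D,E,F,m,H,d], logical=[D,E,F,m,H,d,A,B,C]
After op 4 (rotate(+2)): offset=5, physical=[A,B,C,D,E,F,m,H,d], logical=[F,m,H,d,A,B,C,D,E]
After op 5 (swap(7, 3)): offset=5, physical=[A,B,C,d,E,F,m,H,D], logical=[F,m,H,D,A,B,C,d,E]
After op 6 (rotate(-2)): offset=3, physical=[A,B,C,d,E,F,m,H,D], logical=[d,E,F,m,H,D,A,B,C]
After op 7 (rotate(-3)): offset=0, physical=[A,B,C,d,E,F,m,H,D], logical=[A,B,C,d,E,F,m,H,D]
After op 8 (replace(0, 'd')): offset=0, physical=[d,B,C,d,E,F,m,H,D], logical=[d,B,C,d,E,F,m,H,D]
After op 9 (replace(2, 'd')): offset=0, physical=[d,B,d,d,E,F,m,H,D], logical=[d,B,d,d,E,F,m,H,D]
After op 10 (replace(2, 'c')): offset=0, physical=[d,B,c,d,E,F,m,H,D], logical=[d,B,c,d,E,F,m,H,D]
After op 11 (replace(4, 'h')): offset=0, physical=[d,B,c,d,h,F,m,H,D], logical=[d,B,c,d,h,F,m,H,D]

Answer: 0 d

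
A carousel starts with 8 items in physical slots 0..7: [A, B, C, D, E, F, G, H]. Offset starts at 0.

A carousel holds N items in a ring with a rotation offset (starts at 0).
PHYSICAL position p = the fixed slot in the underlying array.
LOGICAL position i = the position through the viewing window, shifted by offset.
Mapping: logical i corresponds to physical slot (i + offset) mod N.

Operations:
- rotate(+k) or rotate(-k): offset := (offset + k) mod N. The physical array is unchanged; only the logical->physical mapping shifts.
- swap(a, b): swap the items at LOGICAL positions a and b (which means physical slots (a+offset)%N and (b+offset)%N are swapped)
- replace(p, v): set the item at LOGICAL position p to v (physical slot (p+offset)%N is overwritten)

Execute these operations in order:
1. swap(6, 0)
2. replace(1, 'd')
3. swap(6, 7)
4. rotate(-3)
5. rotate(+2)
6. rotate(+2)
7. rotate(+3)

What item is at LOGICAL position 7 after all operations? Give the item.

Answer: D

Derivation:
After op 1 (swap(6, 0)): offset=0, physical=[G,B,C,D,E,F,A,H], logical=[G,B,C,D,E,F,A,H]
After op 2 (replace(1, 'd')): offset=0, physical=[G,d,C,D,E,F,A,H], logical=[G,d,C,D,E,F,A,H]
After op 3 (swap(6, 7)): offset=0, physical=[G,d,C,D,E,F,H,A], logical=[G,d,C,D,E,F,H,A]
After op 4 (rotate(-3)): offset=5, physical=[G,d,C,D,E,F,H,A], logical=[F,H,A,G,d,C,D,E]
After op 5 (rotate(+2)): offset=7, physical=[G,d,C,D,E,F,H,A], logical=[A,G,d,C,D,E,F,H]
After op 6 (rotate(+2)): offset=1, physical=[G,d,C,D,E,F,H,A], logical=[d,C,D,E,F,H,A,G]
After op 7 (rotate(+3)): offset=4, physical=[G,d,C,D,E,F,H,A], logical=[E,F,H,A,G,d,C,D]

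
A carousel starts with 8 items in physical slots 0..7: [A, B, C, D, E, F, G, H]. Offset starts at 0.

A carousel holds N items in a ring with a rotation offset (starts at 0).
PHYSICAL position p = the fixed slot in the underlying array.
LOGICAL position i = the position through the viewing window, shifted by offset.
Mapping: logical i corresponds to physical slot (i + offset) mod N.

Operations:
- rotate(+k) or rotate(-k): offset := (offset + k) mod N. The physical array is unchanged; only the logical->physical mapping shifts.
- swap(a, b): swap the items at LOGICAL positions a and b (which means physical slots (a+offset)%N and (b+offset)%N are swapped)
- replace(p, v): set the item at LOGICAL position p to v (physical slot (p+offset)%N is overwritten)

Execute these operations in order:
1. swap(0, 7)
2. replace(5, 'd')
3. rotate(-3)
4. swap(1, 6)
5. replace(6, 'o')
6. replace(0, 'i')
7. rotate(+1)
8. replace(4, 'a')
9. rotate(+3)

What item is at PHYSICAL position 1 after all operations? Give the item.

After op 1 (swap(0, 7)): offset=0, physical=[H,B,C,D,E,F,G,A], logical=[H,B,C,D,E,F,G,A]
After op 2 (replace(5, 'd')): offset=0, physical=[H,B,C,D,E,d,G,A], logical=[H,B,C,D,E,d,G,A]
After op 3 (rotate(-3)): offset=5, physical=[H,B,C,D,E,d,G,A], logical=[d,G,A,H,B,C,D,E]
After op 4 (swap(1, 6)): offset=5, physical=[H,B,C,G,E,d,D,A], logical=[d,D,A,H,B,C,G,E]
After op 5 (replace(6, 'o')): offset=5, physical=[H,B,C,o,E,d,D,A], logical=[d,D,A,H,B,C,o,E]
After op 6 (replace(0, 'i')): offset=5, physical=[H,B,C,o,E,i,D,A], logical=[i,D,A,H,B,C,o,E]
After op 7 (rotate(+1)): offset=6, physical=[H,B,C,o,E,i,D,A], logical=[D,A,H,B,C,o,E,i]
After op 8 (replace(4, 'a')): offset=6, physical=[H,B,a,o,E,i,D,A], logical=[D,A,H,B,a,o,E,i]
After op 9 (rotate(+3)): offset=1, physical=[H,B,a,o,E,i,D,A], logical=[B,a,o,E,i,D,A,H]

Answer: B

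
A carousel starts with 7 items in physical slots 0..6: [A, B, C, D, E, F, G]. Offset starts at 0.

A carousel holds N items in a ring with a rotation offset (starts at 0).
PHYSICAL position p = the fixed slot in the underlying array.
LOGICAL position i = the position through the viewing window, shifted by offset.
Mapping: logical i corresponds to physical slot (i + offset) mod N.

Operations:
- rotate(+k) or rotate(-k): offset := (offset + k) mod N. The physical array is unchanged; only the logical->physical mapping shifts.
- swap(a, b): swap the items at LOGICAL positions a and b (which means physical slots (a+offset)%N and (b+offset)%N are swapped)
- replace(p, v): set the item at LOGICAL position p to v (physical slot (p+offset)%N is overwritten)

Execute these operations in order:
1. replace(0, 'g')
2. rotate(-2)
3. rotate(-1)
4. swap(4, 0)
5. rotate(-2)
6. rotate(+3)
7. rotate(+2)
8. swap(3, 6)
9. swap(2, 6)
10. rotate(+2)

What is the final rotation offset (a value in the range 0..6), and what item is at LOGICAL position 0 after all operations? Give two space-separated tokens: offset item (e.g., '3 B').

After op 1 (replace(0, 'g')): offset=0, physical=[g,B,C,D,E,F,G], logical=[g,B,C,D,E,F,G]
After op 2 (rotate(-2)): offset=5, physical=[g,B,C,D,E,F,G], logical=[F,G,g,B,C,D,E]
After op 3 (rotate(-1)): offset=4, physical=[g,B,C,D,E,F,G], logical=[E,F,G,g,B,C,D]
After op 4 (swap(4, 0)): offset=4, physical=[g,E,C,D,B,F,G], logical=[B,F,G,g,E,C,D]
After op 5 (rotate(-2)): offset=2, physical=[g,E,C,D,B,F,G], logical=[C,D,B,F,G,g,E]
After op 6 (rotate(+3)): offset=5, physical=[g,E,C,D,B,F,G], logical=[F,G,g,E,C,D,B]
After op 7 (rotate(+2)): offset=0, physical=[g,E,C,D,B,F,G], logical=[g,E,C,D,B,F,G]
After op 8 (swap(3, 6)): offset=0, physical=[g,E,C,G,B,F,D], logical=[g,E,C,G,B,F,D]
After op 9 (swap(2, 6)): offset=0, physical=[g,E,D,G,B,F,C], logical=[g,E,D,G,B,F,C]
After op 10 (rotate(+2)): offset=2, physical=[g,E,D,G,B,F,C], logical=[D,G,B,F,C,g,E]

Answer: 2 D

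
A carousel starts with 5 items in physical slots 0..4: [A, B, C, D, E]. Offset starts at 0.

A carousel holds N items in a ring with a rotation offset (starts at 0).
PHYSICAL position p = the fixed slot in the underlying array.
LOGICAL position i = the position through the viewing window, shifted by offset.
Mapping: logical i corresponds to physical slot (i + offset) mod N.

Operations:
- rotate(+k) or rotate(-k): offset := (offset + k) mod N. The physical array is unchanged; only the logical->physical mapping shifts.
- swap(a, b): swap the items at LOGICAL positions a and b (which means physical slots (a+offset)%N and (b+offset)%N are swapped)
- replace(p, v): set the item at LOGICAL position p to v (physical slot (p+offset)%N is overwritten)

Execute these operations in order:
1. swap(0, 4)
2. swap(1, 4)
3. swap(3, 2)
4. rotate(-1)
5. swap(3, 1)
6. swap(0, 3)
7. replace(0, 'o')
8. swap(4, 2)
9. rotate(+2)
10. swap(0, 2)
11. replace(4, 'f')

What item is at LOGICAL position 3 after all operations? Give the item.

After op 1 (swap(0, 4)): offset=0, physical=[E,B,C,D,A], logical=[E,B,C,D,A]
After op 2 (swap(1, 4)): offset=0, physical=[E,A,C,D,B], logical=[E,A,C,D,B]
After op 3 (swap(3, 2)): offset=0, physical=[E,A,D,C,B], logical=[E,A,D,C,B]
After op 4 (rotate(-1)): offset=4, physical=[E,A,D,C,B], logical=[B,E,A,D,C]
After op 5 (swap(3, 1)): offset=4, physical=[D,A,E,C,B], logical=[B,D,A,E,C]
After op 6 (swap(0, 3)): offset=4, physical=[D,A,B,C,E], logical=[E,D,A,B,C]
After op 7 (replace(0, 'o')): offset=4, physical=[D,A,B,C,o], logical=[o,D,A,B,C]
After op 8 (swap(4, 2)): offset=4, physical=[D,C,B,A,o], logical=[o,D,C,B,A]
After op 9 (rotate(+2)): offset=1, physical=[D,C,B,A,o], logical=[C,B,A,o,D]
After op 10 (swap(0, 2)): offset=1, physical=[D,A,B,C,o], logical=[A,B,C,o,D]
After op 11 (replace(4, 'f')): offset=1, physical=[f,A,B,C,o], logical=[A,B,C,o,f]

Answer: o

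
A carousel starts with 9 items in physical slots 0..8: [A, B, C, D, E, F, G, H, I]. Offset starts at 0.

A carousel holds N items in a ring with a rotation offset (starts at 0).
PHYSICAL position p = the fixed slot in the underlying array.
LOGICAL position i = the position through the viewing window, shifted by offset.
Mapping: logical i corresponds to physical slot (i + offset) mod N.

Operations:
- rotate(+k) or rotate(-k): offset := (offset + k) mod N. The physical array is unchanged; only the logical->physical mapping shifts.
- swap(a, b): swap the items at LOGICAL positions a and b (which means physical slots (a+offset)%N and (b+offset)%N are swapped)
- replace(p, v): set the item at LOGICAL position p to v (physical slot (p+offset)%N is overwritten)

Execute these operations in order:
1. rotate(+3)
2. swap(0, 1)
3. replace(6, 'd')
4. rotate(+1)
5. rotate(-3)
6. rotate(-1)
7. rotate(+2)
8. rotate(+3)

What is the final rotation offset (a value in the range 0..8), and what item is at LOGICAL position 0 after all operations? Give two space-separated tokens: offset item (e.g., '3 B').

Answer: 5 F

Derivation:
After op 1 (rotate(+3)): offset=3, physical=[A,B,C,D,E,F,G,H,I], logical=[D,E,F,G,H,I,A,B,C]
After op 2 (swap(0, 1)): offset=3, physical=[A,B,C,E,D,F,G,H,I], logical=[E,D,F,G,H,I,A,B,C]
After op 3 (replace(6, 'd')): offset=3, physical=[d,B,C,E,D,F,G,H,I], logical=[E,D,F,G,H,I,d,B,C]
After op 4 (rotate(+1)): offset=4, physical=[d,B,C,E,D,F,G,H,I], logical=[D,F,G,H,I,d,B,C,E]
After op 5 (rotate(-3)): offset=1, physical=[d,B,C,E,D,F,G,H,I], logical=[B,C,E,D,F,G,H,I,d]
After op 6 (rotate(-1)): offset=0, physical=[d,B,C,E,D,F,G,H,I], logical=[d,B,C,E,D,F,G,H,I]
After op 7 (rotate(+2)): offset=2, physical=[d,B,C,E,D,F,G,H,I], logical=[C,E,D,F,G,H,I,d,B]
After op 8 (rotate(+3)): offset=5, physical=[d,B,C,E,D,F,G,H,I], logical=[F,G,H,I,d,B,C,E,D]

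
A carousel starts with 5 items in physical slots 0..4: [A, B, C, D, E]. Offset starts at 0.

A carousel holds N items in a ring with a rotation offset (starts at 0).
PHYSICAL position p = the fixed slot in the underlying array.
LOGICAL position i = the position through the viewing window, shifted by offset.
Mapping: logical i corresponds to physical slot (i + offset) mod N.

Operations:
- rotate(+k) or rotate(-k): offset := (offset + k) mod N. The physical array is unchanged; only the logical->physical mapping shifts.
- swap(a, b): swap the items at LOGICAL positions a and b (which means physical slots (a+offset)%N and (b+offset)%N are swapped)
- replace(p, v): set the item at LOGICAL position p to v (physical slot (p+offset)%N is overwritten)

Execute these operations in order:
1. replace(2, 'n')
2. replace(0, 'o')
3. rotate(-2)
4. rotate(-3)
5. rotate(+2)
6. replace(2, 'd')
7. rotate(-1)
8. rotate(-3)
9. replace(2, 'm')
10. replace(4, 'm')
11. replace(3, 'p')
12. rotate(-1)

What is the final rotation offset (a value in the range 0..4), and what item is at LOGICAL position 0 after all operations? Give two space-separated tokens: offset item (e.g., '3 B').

Answer: 2 m

Derivation:
After op 1 (replace(2, 'n')): offset=0, physical=[A,B,n,D,E], logical=[A,B,n,D,E]
After op 2 (replace(0, 'o')): offset=0, physical=[o,B,n,D,E], logical=[o,B,n,D,E]
After op 3 (rotate(-2)): offset=3, physical=[o,B,n,D,E], logical=[D,E,o,B,n]
After op 4 (rotate(-3)): offset=0, physical=[o,B,n,D,E], logical=[o,B,n,D,E]
After op 5 (rotate(+2)): offset=2, physical=[o,B,n,D,E], logical=[n,D,E,o,B]
After op 6 (replace(2, 'd')): offset=2, physical=[o,B,n,D,d], logical=[n,D,d,o,B]
After op 7 (rotate(-1)): offset=1, physical=[o,B,n,D,d], logical=[B,n,D,d,o]
After op 8 (rotate(-3)): offset=3, physical=[o,B,n,D,d], logical=[D,d,o,B,n]
After op 9 (replace(2, 'm')): offset=3, physical=[m,B,n,D,d], logical=[D,d,m,B,n]
After op 10 (replace(4, 'm')): offset=3, physical=[m,B,m,D,d], logical=[D,d,m,B,m]
After op 11 (replace(3, 'p')): offset=3, physical=[m,p,m,D,d], logical=[D,d,m,p,m]
After op 12 (rotate(-1)): offset=2, physical=[m,p,m,D,d], logical=[m,D,d,m,p]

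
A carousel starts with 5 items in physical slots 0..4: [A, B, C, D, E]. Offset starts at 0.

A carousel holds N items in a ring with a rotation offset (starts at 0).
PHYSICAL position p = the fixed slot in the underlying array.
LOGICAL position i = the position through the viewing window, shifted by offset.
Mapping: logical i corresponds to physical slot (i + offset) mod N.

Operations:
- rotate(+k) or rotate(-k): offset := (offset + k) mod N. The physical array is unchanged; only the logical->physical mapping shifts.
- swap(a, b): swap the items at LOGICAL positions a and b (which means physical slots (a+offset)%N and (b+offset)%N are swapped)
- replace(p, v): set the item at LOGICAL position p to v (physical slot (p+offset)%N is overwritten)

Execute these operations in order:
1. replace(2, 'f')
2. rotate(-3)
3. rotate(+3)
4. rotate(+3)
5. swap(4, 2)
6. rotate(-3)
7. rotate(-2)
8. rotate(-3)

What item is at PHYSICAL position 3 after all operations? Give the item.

Answer: D

Derivation:
After op 1 (replace(2, 'f')): offset=0, physical=[A,B,f,D,E], logical=[A,B,f,D,E]
After op 2 (rotate(-3)): offset=2, physical=[A,B,f,D,E], logical=[f,D,E,A,B]
After op 3 (rotate(+3)): offset=0, physical=[A,B,f,D,E], logical=[A,B,f,D,E]
After op 4 (rotate(+3)): offset=3, physical=[A,B,f,D,E], logical=[D,E,A,B,f]
After op 5 (swap(4, 2)): offset=3, physical=[f,B,A,D,E], logical=[D,E,f,B,A]
After op 6 (rotate(-3)): offset=0, physical=[f,B,A,D,E], logical=[f,B,A,D,E]
After op 7 (rotate(-2)): offset=3, physical=[f,B,A,D,E], logical=[D,E,f,B,A]
After op 8 (rotate(-3)): offset=0, physical=[f,B,A,D,E], logical=[f,B,A,D,E]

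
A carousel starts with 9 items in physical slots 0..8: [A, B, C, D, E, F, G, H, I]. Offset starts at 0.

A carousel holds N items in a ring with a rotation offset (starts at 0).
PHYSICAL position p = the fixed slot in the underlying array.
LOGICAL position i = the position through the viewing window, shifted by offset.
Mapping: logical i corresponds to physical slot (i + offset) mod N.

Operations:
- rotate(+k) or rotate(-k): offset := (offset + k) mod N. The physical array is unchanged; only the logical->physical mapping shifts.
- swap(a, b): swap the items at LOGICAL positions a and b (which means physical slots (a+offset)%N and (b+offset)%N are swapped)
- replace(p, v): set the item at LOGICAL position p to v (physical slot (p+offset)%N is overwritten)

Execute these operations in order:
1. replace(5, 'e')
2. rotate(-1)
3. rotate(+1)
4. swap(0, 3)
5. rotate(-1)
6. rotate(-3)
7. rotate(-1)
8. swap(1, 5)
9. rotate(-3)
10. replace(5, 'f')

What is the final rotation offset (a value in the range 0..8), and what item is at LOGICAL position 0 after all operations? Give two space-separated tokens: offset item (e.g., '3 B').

Answer: 1 B

Derivation:
After op 1 (replace(5, 'e')): offset=0, physical=[A,B,C,D,E,e,G,H,I], logical=[A,B,C,D,E,e,G,H,I]
After op 2 (rotate(-1)): offset=8, physical=[A,B,C,D,E,e,G,H,I], logical=[I,A,B,C,D,E,e,G,H]
After op 3 (rotate(+1)): offset=0, physical=[A,B,C,D,E,e,G,H,I], logical=[A,B,C,D,E,e,G,H,I]
After op 4 (swap(0, 3)): offset=0, physical=[D,B,C,A,E,e,G,H,I], logical=[D,B,C,A,E,e,G,H,I]
After op 5 (rotate(-1)): offset=8, physical=[D,B,C,A,E,e,G,H,I], logical=[I,D,B,C,A,E,e,G,H]
After op 6 (rotate(-3)): offset=5, physical=[D,B,C,A,E,e,G,H,I], logical=[e,G,H,I,D,B,C,A,E]
After op 7 (rotate(-1)): offset=4, physical=[D,B,C,A,E,e,G,H,I], logical=[E,e,G,H,I,D,B,C,A]
After op 8 (swap(1, 5)): offset=4, physical=[e,B,C,A,E,D,G,H,I], logical=[E,D,G,H,I,e,B,C,A]
After op 9 (rotate(-3)): offset=1, physical=[e,B,C,A,E,D,G,H,I], logical=[B,C,A,E,D,G,H,I,e]
After op 10 (replace(5, 'f')): offset=1, physical=[e,B,C,A,E,D,f,H,I], logical=[B,C,A,E,D,f,H,I,e]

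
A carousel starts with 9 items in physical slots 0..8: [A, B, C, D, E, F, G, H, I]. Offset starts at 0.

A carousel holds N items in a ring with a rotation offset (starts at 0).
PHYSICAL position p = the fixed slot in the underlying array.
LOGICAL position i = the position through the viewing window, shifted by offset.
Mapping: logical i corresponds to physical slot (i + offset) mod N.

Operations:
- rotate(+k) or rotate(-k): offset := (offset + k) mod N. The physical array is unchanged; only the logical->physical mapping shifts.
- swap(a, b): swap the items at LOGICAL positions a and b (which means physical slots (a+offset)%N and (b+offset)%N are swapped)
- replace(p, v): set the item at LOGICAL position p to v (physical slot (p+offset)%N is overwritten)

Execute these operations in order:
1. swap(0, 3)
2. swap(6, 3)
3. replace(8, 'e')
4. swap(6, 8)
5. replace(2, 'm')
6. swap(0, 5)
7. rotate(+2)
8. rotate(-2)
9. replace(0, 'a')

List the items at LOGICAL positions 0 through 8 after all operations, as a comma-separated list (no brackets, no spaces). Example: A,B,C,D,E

Answer: a,B,m,G,E,D,e,H,A

Derivation:
After op 1 (swap(0, 3)): offset=0, physical=[D,B,C,A,E,F,G,H,I], logical=[D,B,C,A,E,F,G,H,I]
After op 2 (swap(6, 3)): offset=0, physical=[D,B,C,G,E,F,A,H,I], logical=[D,B,C,G,E,F,A,H,I]
After op 3 (replace(8, 'e')): offset=0, physical=[D,B,C,G,E,F,A,H,e], logical=[D,B,C,G,E,F,A,H,e]
After op 4 (swap(6, 8)): offset=0, physical=[D,B,C,G,E,F,e,H,A], logical=[D,B,C,G,E,F,e,H,A]
After op 5 (replace(2, 'm')): offset=0, physical=[D,B,m,G,E,F,e,H,A], logical=[D,B,m,G,E,F,e,H,A]
After op 6 (swap(0, 5)): offset=0, physical=[F,B,m,G,E,D,e,H,A], logical=[F,B,m,G,E,D,e,H,A]
After op 7 (rotate(+2)): offset=2, physical=[F,B,m,G,E,D,e,H,A], logical=[m,G,E,D,e,H,A,F,B]
After op 8 (rotate(-2)): offset=0, physical=[F,B,m,G,E,D,e,H,A], logical=[F,B,m,G,E,D,e,H,A]
After op 9 (replace(0, 'a')): offset=0, physical=[a,B,m,G,E,D,e,H,A], logical=[a,B,m,G,E,D,e,H,A]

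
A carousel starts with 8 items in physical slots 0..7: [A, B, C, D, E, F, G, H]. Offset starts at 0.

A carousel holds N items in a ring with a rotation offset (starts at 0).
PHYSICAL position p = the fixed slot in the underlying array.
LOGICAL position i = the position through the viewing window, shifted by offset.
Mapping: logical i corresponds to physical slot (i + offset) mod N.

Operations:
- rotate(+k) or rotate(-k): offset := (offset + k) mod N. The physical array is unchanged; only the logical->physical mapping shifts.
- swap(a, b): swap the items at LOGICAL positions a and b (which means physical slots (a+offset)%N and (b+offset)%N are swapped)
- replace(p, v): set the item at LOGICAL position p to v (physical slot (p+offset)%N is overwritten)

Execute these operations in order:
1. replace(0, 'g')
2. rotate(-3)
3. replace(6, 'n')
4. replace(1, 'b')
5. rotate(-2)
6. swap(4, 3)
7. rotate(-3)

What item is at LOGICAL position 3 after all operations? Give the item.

After op 1 (replace(0, 'g')): offset=0, physical=[g,B,C,D,E,F,G,H], logical=[g,B,C,D,E,F,G,H]
After op 2 (rotate(-3)): offset=5, physical=[g,B,C,D,E,F,G,H], logical=[F,G,H,g,B,C,D,E]
After op 3 (replace(6, 'n')): offset=5, physical=[g,B,C,n,E,F,G,H], logical=[F,G,H,g,B,C,n,E]
After op 4 (replace(1, 'b')): offset=5, physical=[g,B,C,n,E,F,b,H], logical=[F,b,H,g,B,C,n,E]
After op 5 (rotate(-2)): offset=3, physical=[g,B,C,n,E,F,b,H], logical=[n,E,F,b,H,g,B,C]
After op 6 (swap(4, 3)): offset=3, physical=[g,B,C,n,E,F,H,b], logical=[n,E,F,H,b,g,B,C]
After op 7 (rotate(-3)): offset=0, physical=[g,B,C,n,E,F,H,b], logical=[g,B,C,n,E,F,H,b]

Answer: n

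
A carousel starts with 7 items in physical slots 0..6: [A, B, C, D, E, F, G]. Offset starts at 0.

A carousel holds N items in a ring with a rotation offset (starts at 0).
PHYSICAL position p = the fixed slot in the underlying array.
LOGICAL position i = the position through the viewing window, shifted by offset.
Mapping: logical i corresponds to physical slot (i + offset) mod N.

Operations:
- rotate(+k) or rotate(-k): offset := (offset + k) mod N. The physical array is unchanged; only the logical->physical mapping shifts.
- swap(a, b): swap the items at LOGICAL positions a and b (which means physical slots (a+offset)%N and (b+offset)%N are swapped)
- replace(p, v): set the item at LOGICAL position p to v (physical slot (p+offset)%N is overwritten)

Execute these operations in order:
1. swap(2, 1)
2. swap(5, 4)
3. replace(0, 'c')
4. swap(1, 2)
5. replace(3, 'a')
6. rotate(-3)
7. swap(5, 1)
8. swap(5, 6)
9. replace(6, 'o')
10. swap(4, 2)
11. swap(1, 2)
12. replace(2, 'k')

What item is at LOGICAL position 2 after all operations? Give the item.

After op 1 (swap(2, 1)): offset=0, physical=[A,C,B,D,E,F,G], logical=[A,C,B,D,E,F,G]
After op 2 (swap(5, 4)): offset=0, physical=[A,C,B,D,F,E,G], logical=[A,C,B,D,F,E,G]
After op 3 (replace(0, 'c')): offset=0, physical=[c,C,B,D,F,E,G], logical=[c,C,B,D,F,E,G]
After op 4 (swap(1, 2)): offset=0, physical=[c,B,C,D,F,E,G], logical=[c,B,C,D,F,E,G]
After op 5 (replace(3, 'a')): offset=0, physical=[c,B,C,a,F,E,G], logical=[c,B,C,a,F,E,G]
After op 6 (rotate(-3)): offset=4, physical=[c,B,C,a,F,E,G], logical=[F,E,G,c,B,C,a]
After op 7 (swap(5, 1)): offset=4, physical=[c,B,E,a,F,C,G], logical=[F,C,G,c,B,E,a]
After op 8 (swap(5, 6)): offset=4, physical=[c,B,a,E,F,C,G], logical=[F,C,G,c,B,a,E]
After op 9 (replace(6, 'o')): offset=4, physical=[c,B,a,o,F,C,G], logical=[F,C,G,c,B,a,o]
After op 10 (swap(4, 2)): offset=4, physical=[c,G,a,o,F,C,B], logical=[F,C,B,c,G,a,o]
After op 11 (swap(1, 2)): offset=4, physical=[c,G,a,o,F,B,C], logical=[F,B,C,c,G,a,o]
After op 12 (replace(2, 'k')): offset=4, physical=[c,G,a,o,F,B,k], logical=[F,B,k,c,G,a,o]

Answer: k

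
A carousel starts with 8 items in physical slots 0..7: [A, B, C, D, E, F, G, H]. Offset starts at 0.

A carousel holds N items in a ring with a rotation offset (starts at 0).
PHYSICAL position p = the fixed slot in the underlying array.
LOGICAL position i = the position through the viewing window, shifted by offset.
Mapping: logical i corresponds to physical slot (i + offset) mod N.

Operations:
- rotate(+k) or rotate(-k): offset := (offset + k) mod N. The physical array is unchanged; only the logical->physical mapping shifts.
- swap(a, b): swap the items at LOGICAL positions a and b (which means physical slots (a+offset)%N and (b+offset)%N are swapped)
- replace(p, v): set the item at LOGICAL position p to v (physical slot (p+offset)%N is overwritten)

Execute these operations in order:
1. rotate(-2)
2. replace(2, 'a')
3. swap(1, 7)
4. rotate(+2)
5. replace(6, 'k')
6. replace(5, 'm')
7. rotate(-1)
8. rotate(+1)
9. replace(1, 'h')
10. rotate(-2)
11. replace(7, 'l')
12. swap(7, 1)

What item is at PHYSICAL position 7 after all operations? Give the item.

Answer: l

Derivation:
After op 1 (rotate(-2)): offset=6, physical=[A,B,C,D,E,F,G,H], logical=[G,H,A,B,C,D,E,F]
After op 2 (replace(2, 'a')): offset=6, physical=[a,B,C,D,E,F,G,H], logical=[G,H,a,B,C,D,E,F]
After op 3 (swap(1, 7)): offset=6, physical=[a,B,C,D,E,H,G,F], logical=[G,F,a,B,C,D,E,H]
After op 4 (rotate(+2)): offset=0, physical=[a,B,C,D,E,H,G,F], logical=[a,B,C,D,E,H,G,F]
After op 5 (replace(6, 'k')): offset=0, physical=[a,B,C,D,E,H,k,F], logical=[a,B,C,D,E,H,k,F]
After op 6 (replace(5, 'm')): offset=0, physical=[a,B,C,D,E,m,k,F], logical=[a,B,C,D,E,m,k,F]
After op 7 (rotate(-1)): offset=7, physical=[a,B,C,D,E,m,k,F], logical=[F,a,B,C,D,E,m,k]
After op 8 (rotate(+1)): offset=0, physical=[a,B,C,D,E,m,k,F], logical=[a,B,C,D,E,m,k,F]
After op 9 (replace(1, 'h')): offset=0, physical=[a,h,C,D,E,m,k,F], logical=[a,h,C,D,E,m,k,F]
After op 10 (rotate(-2)): offset=6, physical=[a,h,C,D,E,m,k,F], logical=[k,F,a,h,C,D,E,m]
After op 11 (replace(7, 'l')): offset=6, physical=[a,h,C,D,E,l,k,F], logical=[k,F,a,h,C,D,E,l]
After op 12 (swap(7, 1)): offset=6, physical=[a,h,C,D,E,F,k,l], logical=[k,l,a,h,C,D,E,F]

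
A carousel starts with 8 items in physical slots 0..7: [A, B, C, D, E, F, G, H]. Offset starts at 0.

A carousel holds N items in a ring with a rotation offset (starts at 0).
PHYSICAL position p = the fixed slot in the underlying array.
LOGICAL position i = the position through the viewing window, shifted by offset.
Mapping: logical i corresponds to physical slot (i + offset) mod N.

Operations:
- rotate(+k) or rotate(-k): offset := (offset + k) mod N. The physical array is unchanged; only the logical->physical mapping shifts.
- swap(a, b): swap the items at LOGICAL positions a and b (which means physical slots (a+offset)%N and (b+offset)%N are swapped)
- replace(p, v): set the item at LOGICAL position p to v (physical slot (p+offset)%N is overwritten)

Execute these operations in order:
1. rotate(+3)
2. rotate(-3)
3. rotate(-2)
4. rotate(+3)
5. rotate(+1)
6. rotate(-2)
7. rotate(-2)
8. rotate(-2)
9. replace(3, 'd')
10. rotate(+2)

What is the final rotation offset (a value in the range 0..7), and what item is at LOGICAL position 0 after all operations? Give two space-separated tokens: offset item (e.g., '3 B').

Answer: 6 G

Derivation:
After op 1 (rotate(+3)): offset=3, physical=[A,B,C,D,E,F,G,H], logical=[D,E,F,G,H,A,B,C]
After op 2 (rotate(-3)): offset=0, physical=[A,B,C,D,E,F,G,H], logical=[A,B,C,D,E,F,G,H]
After op 3 (rotate(-2)): offset=6, physical=[A,B,C,D,E,F,G,H], logical=[G,H,A,B,C,D,E,F]
After op 4 (rotate(+3)): offset=1, physical=[A,B,C,D,E,F,G,H], logical=[B,C,D,E,F,G,H,A]
After op 5 (rotate(+1)): offset=2, physical=[A,B,C,D,E,F,G,H], logical=[C,D,E,F,G,H,A,B]
After op 6 (rotate(-2)): offset=0, physical=[A,B,C,D,E,F,G,H], logical=[A,B,C,D,E,F,G,H]
After op 7 (rotate(-2)): offset=6, physical=[A,B,C,D,E,F,G,H], logical=[G,H,A,B,C,D,E,F]
After op 8 (rotate(-2)): offset=4, physical=[A,B,C,D,E,F,G,H], logical=[E,F,G,H,A,B,C,D]
After op 9 (replace(3, 'd')): offset=4, physical=[A,B,C,D,E,F,G,d], logical=[E,F,G,d,A,B,C,D]
After op 10 (rotate(+2)): offset=6, physical=[A,B,C,D,E,F,G,d], logical=[G,d,A,B,C,D,E,F]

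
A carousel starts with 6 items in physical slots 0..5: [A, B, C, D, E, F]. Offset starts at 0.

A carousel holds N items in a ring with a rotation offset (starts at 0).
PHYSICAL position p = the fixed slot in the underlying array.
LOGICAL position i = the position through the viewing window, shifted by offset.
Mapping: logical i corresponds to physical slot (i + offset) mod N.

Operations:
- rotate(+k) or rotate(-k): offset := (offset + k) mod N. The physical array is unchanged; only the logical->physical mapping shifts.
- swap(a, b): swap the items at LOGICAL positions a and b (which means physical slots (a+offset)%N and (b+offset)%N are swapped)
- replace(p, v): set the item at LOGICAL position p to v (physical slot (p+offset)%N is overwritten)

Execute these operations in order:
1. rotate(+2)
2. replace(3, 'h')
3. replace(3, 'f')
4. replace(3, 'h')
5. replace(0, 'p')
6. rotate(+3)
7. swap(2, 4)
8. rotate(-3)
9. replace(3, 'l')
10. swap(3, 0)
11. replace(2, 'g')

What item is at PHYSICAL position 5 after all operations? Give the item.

After op 1 (rotate(+2)): offset=2, physical=[A,B,C,D,E,F], logical=[C,D,E,F,A,B]
After op 2 (replace(3, 'h')): offset=2, physical=[A,B,C,D,E,h], logical=[C,D,E,h,A,B]
After op 3 (replace(3, 'f')): offset=2, physical=[A,B,C,D,E,f], logical=[C,D,E,f,A,B]
After op 4 (replace(3, 'h')): offset=2, physical=[A,B,C,D,E,h], logical=[C,D,E,h,A,B]
After op 5 (replace(0, 'p')): offset=2, physical=[A,B,p,D,E,h], logical=[p,D,E,h,A,B]
After op 6 (rotate(+3)): offset=5, physical=[A,B,p,D,E,h], logical=[h,A,B,p,D,E]
After op 7 (swap(2, 4)): offset=5, physical=[A,D,p,B,E,h], logical=[h,A,D,p,B,E]
After op 8 (rotate(-3)): offset=2, physical=[A,D,p,B,E,h], logical=[p,B,E,h,A,D]
After op 9 (replace(3, 'l')): offset=2, physical=[A,D,p,B,E,l], logical=[p,B,E,l,A,D]
After op 10 (swap(3, 0)): offset=2, physical=[A,D,l,B,E,p], logical=[l,B,E,p,A,D]
After op 11 (replace(2, 'g')): offset=2, physical=[A,D,l,B,g,p], logical=[l,B,g,p,A,D]

Answer: p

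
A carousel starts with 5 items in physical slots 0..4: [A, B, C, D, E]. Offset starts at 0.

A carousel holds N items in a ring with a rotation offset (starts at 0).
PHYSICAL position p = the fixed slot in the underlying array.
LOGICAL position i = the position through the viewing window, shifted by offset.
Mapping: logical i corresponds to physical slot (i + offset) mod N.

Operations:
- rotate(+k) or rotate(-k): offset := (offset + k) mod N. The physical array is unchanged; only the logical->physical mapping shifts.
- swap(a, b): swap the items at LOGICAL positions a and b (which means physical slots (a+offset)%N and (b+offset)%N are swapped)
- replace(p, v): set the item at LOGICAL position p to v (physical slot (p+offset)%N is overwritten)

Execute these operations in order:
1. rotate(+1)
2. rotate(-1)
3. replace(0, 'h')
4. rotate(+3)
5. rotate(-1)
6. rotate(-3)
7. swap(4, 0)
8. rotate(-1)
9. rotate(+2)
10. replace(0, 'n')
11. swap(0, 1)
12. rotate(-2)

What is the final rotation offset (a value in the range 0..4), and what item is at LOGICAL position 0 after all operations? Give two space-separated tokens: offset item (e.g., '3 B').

Answer: 3 E

Derivation:
After op 1 (rotate(+1)): offset=1, physical=[A,B,C,D,E], logical=[B,C,D,E,A]
After op 2 (rotate(-1)): offset=0, physical=[A,B,C,D,E], logical=[A,B,C,D,E]
After op 3 (replace(0, 'h')): offset=0, physical=[h,B,C,D,E], logical=[h,B,C,D,E]
After op 4 (rotate(+3)): offset=3, physical=[h,B,C,D,E], logical=[D,E,h,B,C]
After op 5 (rotate(-1)): offset=2, physical=[h,B,C,D,E], logical=[C,D,E,h,B]
After op 6 (rotate(-3)): offset=4, physical=[h,B,C,D,E], logical=[E,h,B,C,D]
After op 7 (swap(4, 0)): offset=4, physical=[h,B,C,E,D], logical=[D,h,B,C,E]
After op 8 (rotate(-1)): offset=3, physical=[h,B,C,E,D], logical=[E,D,h,B,C]
After op 9 (rotate(+2)): offset=0, physical=[h,B,C,E,D], logical=[h,B,C,E,D]
After op 10 (replace(0, 'n')): offset=0, physical=[n,B,C,E,D], logical=[n,B,C,E,D]
After op 11 (swap(0, 1)): offset=0, physical=[B,n,C,E,D], logical=[B,n,C,E,D]
After op 12 (rotate(-2)): offset=3, physical=[B,n,C,E,D], logical=[E,D,B,n,C]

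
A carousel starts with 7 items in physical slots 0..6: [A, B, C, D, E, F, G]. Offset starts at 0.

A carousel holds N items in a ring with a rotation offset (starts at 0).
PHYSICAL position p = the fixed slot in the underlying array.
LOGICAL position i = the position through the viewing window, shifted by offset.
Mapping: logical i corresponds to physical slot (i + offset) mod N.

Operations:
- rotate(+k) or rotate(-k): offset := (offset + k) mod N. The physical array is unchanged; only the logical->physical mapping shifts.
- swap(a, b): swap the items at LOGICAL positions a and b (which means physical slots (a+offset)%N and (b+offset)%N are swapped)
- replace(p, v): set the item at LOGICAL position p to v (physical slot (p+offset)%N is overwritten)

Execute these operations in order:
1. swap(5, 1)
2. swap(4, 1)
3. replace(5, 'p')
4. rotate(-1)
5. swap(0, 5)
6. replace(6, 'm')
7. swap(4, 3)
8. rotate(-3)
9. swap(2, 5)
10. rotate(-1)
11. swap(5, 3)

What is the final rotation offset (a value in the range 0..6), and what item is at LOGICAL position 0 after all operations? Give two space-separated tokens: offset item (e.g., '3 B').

After op 1 (swap(5, 1)): offset=0, physical=[A,F,C,D,E,B,G], logical=[A,F,C,D,E,B,G]
After op 2 (swap(4, 1)): offset=0, physical=[A,E,C,D,F,B,G], logical=[A,E,C,D,F,B,G]
After op 3 (replace(5, 'p')): offset=0, physical=[A,E,C,D,F,p,G], logical=[A,E,C,D,F,p,G]
After op 4 (rotate(-1)): offset=6, physical=[A,E,C,D,F,p,G], logical=[G,A,E,C,D,F,p]
After op 5 (swap(0, 5)): offset=6, physical=[A,E,C,D,G,p,F], logical=[F,A,E,C,D,G,p]
After op 6 (replace(6, 'm')): offset=6, physical=[A,E,C,D,G,m,F], logical=[F,A,E,C,D,G,m]
After op 7 (swap(4, 3)): offset=6, physical=[A,E,D,C,G,m,F], logical=[F,A,E,D,C,G,m]
After op 8 (rotate(-3)): offset=3, physical=[A,E,D,C,G,m,F], logical=[C,G,m,F,A,E,D]
After op 9 (swap(2, 5)): offset=3, physical=[A,m,D,C,G,E,F], logical=[C,G,E,F,A,m,D]
After op 10 (rotate(-1)): offset=2, physical=[A,m,D,C,G,E,F], logical=[D,C,G,E,F,A,m]
After op 11 (swap(5, 3)): offset=2, physical=[E,m,D,C,G,A,F], logical=[D,C,G,A,F,E,m]

Answer: 2 D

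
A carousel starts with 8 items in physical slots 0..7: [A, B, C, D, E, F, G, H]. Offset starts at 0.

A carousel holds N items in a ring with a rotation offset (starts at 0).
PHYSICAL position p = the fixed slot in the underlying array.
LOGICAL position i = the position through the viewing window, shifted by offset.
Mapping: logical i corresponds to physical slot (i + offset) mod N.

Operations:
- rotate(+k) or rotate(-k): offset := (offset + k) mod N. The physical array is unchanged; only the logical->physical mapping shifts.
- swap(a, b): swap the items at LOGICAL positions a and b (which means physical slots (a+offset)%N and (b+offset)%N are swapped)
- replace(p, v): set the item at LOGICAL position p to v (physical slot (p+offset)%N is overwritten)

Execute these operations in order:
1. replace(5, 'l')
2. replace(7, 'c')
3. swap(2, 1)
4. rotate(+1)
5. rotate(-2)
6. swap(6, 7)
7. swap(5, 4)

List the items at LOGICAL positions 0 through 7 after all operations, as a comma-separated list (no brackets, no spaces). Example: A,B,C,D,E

Answer: c,A,C,B,E,D,G,l

Derivation:
After op 1 (replace(5, 'l')): offset=0, physical=[A,B,C,D,E,l,G,H], logical=[A,B,C,D,E,l,G,H]
After op 2 (replace(7, 'c')): offset=0, physical=[A,B,C,D,E,l,G,c], logical=[A,B,C,D,E,l,G,c]
After op 3 (swap(2, 1)): offset=0, physical=[A,C,B,D,E,l,G,c], logical=[A,C,B,D,E,l,G,c]
After op 4 (rotate(+1)): offset=1, physical=[A,C,B,D,E,l,G,c], logical=[C,B,D,E,l,G,c,A]
After op 5 (rotate(-2)): offset=7, physical=[A,C,B,D,E,l,G,c], logical=[c,A,C,B,D,E,l,G]
After op 6 (swap(6, 7)): offset=7, physical=[A,C,B,D,E,G,l,c], logical=[c,A,C,B,D,E,G,l]
After op 7 (swap(5, 4)): offset=7, physical=[A,C,B,E,D,G,l,c], logical=[c,A,C,B,E,D,G,l]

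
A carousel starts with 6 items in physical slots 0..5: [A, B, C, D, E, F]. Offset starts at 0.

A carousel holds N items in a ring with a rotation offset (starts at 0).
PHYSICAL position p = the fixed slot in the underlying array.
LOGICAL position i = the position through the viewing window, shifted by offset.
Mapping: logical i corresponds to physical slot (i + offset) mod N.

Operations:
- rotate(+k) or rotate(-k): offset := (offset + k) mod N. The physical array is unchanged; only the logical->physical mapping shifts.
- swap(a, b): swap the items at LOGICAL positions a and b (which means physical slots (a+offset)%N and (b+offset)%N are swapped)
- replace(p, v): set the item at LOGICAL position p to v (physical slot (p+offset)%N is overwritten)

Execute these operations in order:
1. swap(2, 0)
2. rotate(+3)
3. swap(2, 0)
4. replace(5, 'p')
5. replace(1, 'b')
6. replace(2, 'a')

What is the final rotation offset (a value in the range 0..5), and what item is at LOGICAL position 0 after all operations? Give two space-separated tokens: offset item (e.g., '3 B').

After op 1 (swap(2, 0)): offset=0, physical=[C,B,A,D,E,F], logical=[C,B,A,D,E,F]
After op 2 (rotate(+3)): offset=3, physical=[C,B,A,D,E,F], logical=[D,E,F,C,B,A]
After op 3 (swap(2, 0)): offset=3, physical=[C,B,A,F,E,D], logical=[F,E,D,C,B,A]
After op 4 (replace(5, 'p')): offset=3, physical=[C,B,p,F,E,D], logical=[F,E,D,C,B,p]
After op 5 (replace(1, 'b')): offset=3, physical=[C,B,p,F,b,D], logical=[F,b,D,C,B,p]
After op 6 (replace(2, 'a')): offset=3, physical=[C,B,p,F,b,a], logical=[F,b,a,C,B,p]

Answer: 3 F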